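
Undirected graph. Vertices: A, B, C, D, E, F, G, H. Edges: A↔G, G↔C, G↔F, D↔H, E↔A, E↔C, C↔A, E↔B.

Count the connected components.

2

From A: component {A, B, C, E, F, G}.
From D: component {D, H}.
That's 2 components.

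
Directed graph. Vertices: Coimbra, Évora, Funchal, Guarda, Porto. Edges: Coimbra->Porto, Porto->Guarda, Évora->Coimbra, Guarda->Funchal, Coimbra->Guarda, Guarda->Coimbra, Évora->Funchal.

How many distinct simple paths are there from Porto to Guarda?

Porto→Guarda

1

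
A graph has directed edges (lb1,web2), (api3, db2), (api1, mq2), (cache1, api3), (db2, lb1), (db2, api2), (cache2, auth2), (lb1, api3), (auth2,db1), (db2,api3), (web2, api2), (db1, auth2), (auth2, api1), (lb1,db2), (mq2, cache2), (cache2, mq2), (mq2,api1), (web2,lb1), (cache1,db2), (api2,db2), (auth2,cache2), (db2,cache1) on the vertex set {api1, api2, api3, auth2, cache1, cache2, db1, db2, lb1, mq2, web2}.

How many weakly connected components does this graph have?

From api1: component {api1, auth2, cache2, db1, mq2}.
From api2: component {api2, api3, cache1, db2, lb1, web2}.
That's 2 components.

2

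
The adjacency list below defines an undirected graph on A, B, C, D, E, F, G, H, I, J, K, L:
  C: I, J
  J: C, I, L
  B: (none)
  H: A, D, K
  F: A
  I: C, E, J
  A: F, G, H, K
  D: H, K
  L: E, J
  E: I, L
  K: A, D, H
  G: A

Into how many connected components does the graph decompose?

From A: component {A, D, F, G, H, K}.
From B: component {B}.
From C: component {C, E, I, J, L}.
That's 3 components.

3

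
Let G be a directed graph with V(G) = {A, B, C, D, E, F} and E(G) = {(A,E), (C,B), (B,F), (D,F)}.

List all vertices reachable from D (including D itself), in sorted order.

Start at D.
Its neighbours: F.
Nothing further is reachable.

D, F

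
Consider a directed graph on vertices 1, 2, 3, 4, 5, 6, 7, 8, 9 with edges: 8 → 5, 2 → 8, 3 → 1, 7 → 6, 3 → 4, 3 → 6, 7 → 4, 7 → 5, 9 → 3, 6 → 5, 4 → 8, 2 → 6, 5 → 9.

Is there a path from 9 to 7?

Explore from 9.
Distance 1: reach 3.
Distance 2: reach 1, 4, 6.
Distance 3: reach 5, 8.
The search from 9 is exhausted; no directed path reaches 7.

No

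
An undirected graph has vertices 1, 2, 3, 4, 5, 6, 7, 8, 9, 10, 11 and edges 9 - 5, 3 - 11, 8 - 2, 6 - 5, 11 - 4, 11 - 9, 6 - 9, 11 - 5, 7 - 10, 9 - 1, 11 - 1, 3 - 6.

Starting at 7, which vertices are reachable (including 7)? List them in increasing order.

7, 10

Start at 7.
Its neighbours: 10.
Nothing further is reachable.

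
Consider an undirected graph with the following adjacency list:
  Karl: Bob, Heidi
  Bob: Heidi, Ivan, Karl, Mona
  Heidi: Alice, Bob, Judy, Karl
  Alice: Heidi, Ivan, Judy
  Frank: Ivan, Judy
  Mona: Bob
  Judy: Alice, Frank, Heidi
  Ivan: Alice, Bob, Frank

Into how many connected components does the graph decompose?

1

From Alice: component {Alice, Bob, Frank, Heidi, Ivan, Judy, Karl, Mona}.
That's 1 component.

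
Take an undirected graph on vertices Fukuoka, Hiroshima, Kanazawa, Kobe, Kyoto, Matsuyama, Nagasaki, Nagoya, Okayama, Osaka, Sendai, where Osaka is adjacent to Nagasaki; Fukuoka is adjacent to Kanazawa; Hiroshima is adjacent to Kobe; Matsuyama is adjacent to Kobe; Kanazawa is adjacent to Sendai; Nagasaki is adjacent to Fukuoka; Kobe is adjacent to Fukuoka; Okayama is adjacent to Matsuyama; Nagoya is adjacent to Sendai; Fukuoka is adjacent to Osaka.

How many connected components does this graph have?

From Fukuoka: component {Fukuoka, Hiroshima, Kanazawa, Kobe, Matsuyama, Nagasaki, Nagoya, Okayama, Osaka, Sendai}.
From Kyoto: component {Kyoto}.
That's 2 components.

2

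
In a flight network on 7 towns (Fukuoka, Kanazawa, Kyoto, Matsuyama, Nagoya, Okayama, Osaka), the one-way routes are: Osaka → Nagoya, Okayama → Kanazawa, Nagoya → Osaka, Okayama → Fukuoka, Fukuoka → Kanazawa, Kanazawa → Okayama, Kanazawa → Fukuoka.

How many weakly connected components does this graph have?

4

From Fukuoka: component {Fukuoka, Kanazawa, Okayama}.
From Kyoto: component {Kyoto}.
From Matsuyama: component {Matsuyama}.
From Nagoya: component {Nagoya, Osaka}.
That's 4 components.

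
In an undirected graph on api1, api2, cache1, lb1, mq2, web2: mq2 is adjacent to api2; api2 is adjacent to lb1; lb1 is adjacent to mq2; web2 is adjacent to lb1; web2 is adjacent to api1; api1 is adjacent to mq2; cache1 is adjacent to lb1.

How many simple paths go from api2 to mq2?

3

api2–lb1–mq2
api2–lb1–web2–api1–mq2
api2–mq2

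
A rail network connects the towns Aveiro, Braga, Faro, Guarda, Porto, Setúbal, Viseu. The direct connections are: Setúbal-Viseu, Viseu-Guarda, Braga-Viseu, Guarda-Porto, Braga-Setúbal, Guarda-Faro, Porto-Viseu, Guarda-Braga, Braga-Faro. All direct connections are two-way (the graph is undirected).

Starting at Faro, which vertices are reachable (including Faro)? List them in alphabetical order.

Braga, Faro, Guarda, Porto, Setúbal, Viseu

Start at Faro.
Its neighbours: Braga, Guarda.
Then their neighbours: Porto, Setúbal, Viseu.
Nothing further is reachable.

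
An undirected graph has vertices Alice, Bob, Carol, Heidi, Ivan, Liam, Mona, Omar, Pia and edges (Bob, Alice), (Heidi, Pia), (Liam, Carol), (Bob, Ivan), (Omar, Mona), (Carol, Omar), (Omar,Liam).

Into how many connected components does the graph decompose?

From Alice: component {Alice, Bob, Ivan}.
From Carol: component {Carol, Liam, Mona, Omar}.
From Heidi: component {Heidi, Pia}.
That's 3 components.

3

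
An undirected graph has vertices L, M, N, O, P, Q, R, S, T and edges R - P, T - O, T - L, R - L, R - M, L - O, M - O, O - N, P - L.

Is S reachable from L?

Explore from L.
Distance 1: reach O, P, R, T.
Distance 2: reach M, N.
The search is exhausted without reaching S; it lies in a different component.

No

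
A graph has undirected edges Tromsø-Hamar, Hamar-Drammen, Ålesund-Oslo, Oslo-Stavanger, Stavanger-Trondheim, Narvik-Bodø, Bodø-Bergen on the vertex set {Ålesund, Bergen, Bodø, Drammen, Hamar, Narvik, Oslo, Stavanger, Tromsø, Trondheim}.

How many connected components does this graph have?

3

From Ålesund: component {Ålesund, Oslo, Stavanger, Trondheim}.
From Bergen: component {Bergen, Bodø, Narvik}.
From Drammen: component {Drammen, Hamar, Tromsø}.
That's 3 components.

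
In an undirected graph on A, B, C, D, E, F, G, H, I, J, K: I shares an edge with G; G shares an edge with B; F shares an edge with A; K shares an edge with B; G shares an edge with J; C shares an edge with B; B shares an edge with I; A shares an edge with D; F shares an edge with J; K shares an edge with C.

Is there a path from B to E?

No

Explore from B.
Distance 1: reach C, G, I, K.
Distance 2: reach J.
Distance 3: reach F.
Distance 4: reach A.
Distance 5: reach D.
The search is exhausted without reaching E; it lies in a different component.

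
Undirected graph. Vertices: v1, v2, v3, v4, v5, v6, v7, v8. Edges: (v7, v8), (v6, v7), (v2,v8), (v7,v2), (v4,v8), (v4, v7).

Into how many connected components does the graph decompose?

From v1: component {v1}.
From v2: component {v2, v4, v6, v7, v8}.
From v3: component {v3}.
From v5: component {v5}.
That's 4 components.

4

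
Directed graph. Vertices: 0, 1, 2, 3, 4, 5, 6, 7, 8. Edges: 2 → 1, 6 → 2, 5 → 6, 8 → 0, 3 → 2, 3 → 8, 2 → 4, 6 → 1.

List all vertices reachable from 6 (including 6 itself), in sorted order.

Start at 6.
Its neighbours: 1, 2.
Then their neighbours: 4.
Nothing further is reachable.

1, 2, 4, 6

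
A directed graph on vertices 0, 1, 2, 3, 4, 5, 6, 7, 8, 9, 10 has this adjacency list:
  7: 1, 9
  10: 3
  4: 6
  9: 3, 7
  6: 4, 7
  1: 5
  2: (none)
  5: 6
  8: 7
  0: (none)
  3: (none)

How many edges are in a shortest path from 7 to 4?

4

Distance 0: 7.
Distance 1: 1, 9.
Distance 2: 3, 5.
Distance 3: 6.
Distance 4: 4 — contains 4.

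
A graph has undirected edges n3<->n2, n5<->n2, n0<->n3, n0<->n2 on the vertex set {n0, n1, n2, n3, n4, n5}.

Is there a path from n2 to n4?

Explore from n2.
Distance 1: reach n0, n3, n5.
The search is exhausted without reaching n4; it lies in a different component.

No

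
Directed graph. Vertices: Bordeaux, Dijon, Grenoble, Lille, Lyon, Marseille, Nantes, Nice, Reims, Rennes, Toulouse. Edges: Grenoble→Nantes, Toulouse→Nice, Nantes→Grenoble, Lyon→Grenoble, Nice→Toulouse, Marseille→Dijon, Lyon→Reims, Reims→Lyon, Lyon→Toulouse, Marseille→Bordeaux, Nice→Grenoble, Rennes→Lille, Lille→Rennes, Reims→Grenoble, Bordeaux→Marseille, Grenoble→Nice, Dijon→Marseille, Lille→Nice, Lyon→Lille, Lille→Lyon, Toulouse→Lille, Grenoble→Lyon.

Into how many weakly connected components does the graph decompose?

From Bordeaux: component {Bordeaux, Dijon, Marseille}.
From Grenoble: component {Grenoble, Lille, Lyon, Nantes, Nice, Reims, Rennes, Toulouse}.
That's 2 components.

2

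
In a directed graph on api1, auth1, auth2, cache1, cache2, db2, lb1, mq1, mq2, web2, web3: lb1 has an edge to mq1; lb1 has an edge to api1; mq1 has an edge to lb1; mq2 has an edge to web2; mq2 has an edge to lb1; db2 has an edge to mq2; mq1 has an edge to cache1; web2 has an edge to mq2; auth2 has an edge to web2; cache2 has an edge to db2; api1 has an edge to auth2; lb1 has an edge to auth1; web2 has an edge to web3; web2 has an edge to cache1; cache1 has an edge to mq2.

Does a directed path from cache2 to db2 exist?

Explore from cache2.
Distance 1: reach db2.
Found db2.

Yes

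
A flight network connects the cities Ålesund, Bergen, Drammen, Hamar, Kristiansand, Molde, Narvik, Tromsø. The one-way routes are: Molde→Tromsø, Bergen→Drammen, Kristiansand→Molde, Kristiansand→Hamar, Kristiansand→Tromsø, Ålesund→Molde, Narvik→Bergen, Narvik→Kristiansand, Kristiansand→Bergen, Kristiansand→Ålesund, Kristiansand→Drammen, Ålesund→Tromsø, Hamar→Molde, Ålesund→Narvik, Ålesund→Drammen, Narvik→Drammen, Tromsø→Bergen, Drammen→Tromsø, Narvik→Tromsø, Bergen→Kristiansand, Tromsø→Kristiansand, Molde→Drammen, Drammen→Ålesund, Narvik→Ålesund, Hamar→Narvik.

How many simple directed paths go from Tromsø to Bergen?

Tromsø→Bergen
Tromsø→Kristiansand→Ålesund→Narvik→Bergen
Tromsø→Kristiansand→Bergen
Tromsø→Kristiansand→Drammen→Ålesund→Narvik→Bergen
Tromsø→Kristiansand→Hamar→Molde→Drammen→Ålesund→Narvik→Bergen
Tromsø→Kristiansand→Hamar→Narvik→Bergen
Tromsø→Kristiansand→Molde→Drammen→Ålesund→Narvik→Bergen

7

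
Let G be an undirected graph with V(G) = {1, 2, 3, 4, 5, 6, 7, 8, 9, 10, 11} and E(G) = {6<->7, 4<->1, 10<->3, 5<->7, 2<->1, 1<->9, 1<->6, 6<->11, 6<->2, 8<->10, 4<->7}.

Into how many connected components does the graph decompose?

From 1: component {1, 2, 4, 5, 6, 7, 9, 11}.
From 3: component {3, 8, 10}.
That's 2 components.

2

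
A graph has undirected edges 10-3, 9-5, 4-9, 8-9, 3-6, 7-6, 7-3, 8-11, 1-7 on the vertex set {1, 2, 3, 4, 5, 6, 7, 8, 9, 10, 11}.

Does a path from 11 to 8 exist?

Explore from 11.
Distance 1: reach 8.
Found 8.

Yes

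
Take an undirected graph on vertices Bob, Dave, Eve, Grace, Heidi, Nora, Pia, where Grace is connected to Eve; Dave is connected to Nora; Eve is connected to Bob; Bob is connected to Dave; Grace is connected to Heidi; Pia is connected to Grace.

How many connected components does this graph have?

From Bob: component {Bob, Dave, Eve, Grace, Heidi, Nora, Pia}.
That's 1 component.

1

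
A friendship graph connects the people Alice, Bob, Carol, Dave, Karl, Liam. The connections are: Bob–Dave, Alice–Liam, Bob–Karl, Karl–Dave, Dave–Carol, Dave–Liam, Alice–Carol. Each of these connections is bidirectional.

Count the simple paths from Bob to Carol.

4

Bob–Dave–Carol
Bob–Dave–Liam–Alice–Carol
Bob–Karl–Dave–Carol
Bob–Karl–Dave–Liam–Alice–Carol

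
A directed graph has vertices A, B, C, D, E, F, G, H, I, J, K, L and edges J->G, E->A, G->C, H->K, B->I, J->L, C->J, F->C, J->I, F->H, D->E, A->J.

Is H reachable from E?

Explore from E.
Distance 1: reach A.
Distance 2: reach J.
Distance 3: reach G, I, L.
Distance 4: reach C.
The search from E is exhausted; no directed path reaches H.

No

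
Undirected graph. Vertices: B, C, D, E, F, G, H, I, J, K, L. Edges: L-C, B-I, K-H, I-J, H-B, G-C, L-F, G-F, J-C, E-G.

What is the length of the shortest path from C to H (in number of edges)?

4

Distance 0: C.
Distance 1: G, J, L.
Distance 2: E, F, I.
Distance 3: B.
Distance 4: H — contains H.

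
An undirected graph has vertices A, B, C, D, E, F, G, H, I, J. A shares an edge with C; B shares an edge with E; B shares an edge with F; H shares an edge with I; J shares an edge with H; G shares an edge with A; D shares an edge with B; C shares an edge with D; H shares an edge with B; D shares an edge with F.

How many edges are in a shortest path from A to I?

Distance 0: A.
Distance 1: C, G.
Distance 2: D.
Distance 3: B, F.
Distance 4: E, H.
Distance 5: I, J — contains I.

5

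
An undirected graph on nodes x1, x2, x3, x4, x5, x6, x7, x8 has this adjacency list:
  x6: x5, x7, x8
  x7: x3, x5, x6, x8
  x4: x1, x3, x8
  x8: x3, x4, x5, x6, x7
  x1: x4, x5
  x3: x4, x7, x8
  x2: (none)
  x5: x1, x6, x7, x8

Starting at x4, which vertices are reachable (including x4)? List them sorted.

x1, x3, x4, x5, x6, x7, x8

Start at x4.
Its neighbours: x1, x3, x8.
Then their neighbours: x5, x6, x7.
Nothing further is reachable.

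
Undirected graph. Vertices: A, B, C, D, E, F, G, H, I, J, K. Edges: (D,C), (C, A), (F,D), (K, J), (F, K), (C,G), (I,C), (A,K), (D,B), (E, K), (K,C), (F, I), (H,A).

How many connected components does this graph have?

From A: component {A, B, C, D, E, F, G, H, I, J, K}.
That's 1 component.

1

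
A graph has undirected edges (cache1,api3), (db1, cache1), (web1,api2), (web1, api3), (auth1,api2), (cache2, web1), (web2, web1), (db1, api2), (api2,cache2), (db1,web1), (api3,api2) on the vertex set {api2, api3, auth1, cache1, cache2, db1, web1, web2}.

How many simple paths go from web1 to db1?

web1–api2–api3–cache1–db1
web1–api2–db1
web1–api3–api2–db1
web1–api3–cache1–db1
web1–cache2–api2–api3–cache1–db1
web1–cache2–api2–db1
web1–db1

7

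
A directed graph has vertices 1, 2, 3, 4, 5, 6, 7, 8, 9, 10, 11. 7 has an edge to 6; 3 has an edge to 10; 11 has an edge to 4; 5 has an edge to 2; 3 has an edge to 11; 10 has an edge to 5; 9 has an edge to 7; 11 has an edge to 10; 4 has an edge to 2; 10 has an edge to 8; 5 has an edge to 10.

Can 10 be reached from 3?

Explore from 3.
Distance 1: reach 10, 11.
Found 10.

Yes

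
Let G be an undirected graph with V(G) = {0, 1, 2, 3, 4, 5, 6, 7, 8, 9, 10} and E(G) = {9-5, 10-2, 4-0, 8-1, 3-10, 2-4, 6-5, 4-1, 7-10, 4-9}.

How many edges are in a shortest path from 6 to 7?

Distance 0: 6.
Distance 1: 5.
Distance 2: 9.
Distance 3: 4.
Distance 4: 0, 1, 2.
Distance 5: 8, 10.
Distance 6: 3, 7 — contains 7.

6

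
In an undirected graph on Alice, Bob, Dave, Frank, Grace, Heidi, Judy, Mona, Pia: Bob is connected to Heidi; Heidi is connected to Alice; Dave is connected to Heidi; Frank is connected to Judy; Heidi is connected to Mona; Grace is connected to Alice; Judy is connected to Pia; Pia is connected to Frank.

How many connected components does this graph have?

2

From Alice: component {Alice, Bob, Dave, Grace, Heidi, Mona}.
From Frank: component {Frank, Judy, Pia}.
That's 2 components.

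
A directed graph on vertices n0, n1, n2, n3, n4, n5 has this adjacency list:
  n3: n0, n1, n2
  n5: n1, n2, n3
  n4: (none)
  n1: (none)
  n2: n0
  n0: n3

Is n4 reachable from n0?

Explore from n0.
Distance 1: reach n3.
Distance 2: reach n1, n2.
The search from n0 is exhausted; no directed path reaches n4.

No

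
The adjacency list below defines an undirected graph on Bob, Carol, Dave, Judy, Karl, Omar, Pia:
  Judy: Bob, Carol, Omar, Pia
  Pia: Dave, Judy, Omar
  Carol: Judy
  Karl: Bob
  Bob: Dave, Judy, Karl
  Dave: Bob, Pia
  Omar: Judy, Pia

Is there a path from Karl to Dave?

Explore from Karl.
Distance 1: reach Bob.
Distance 2: reach Dave, Judy.
Found Dave.

Yes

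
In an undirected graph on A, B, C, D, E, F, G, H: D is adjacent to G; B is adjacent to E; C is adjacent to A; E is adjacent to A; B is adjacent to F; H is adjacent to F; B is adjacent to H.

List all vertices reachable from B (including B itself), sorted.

Start at B.
Its neighbours: E, F, H.
Then their neighbours: A.
Then next layer: C.
Nothing further is reachable.

A, B, C, E, F, H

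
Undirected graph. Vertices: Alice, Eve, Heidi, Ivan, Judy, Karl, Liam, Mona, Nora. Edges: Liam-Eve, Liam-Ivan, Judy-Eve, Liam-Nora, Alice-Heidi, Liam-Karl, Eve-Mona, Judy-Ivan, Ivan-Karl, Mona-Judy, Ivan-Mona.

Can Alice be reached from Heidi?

Explore from Heidi.
Distance 1: reach Alice.
Found Alice.

Yes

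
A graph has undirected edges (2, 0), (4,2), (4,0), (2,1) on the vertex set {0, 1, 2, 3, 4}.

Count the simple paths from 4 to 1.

2

4–0–2–1
4–2–1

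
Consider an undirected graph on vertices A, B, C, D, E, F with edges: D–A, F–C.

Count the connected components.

From A: component {A, D}.
From B: component {B}.
From C: component {C, F}.
From E: component {E}.
That's 4 components.

4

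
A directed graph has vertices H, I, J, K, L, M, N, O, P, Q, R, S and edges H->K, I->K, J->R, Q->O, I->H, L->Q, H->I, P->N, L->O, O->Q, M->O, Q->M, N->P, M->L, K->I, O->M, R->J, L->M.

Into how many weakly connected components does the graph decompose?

From H: component {H, I, K}.
From J: component {J, R}.
From L: component {L, M, O, Q}.
From N: component {N, P}.
From S: component {S}.
That's 5 components.

5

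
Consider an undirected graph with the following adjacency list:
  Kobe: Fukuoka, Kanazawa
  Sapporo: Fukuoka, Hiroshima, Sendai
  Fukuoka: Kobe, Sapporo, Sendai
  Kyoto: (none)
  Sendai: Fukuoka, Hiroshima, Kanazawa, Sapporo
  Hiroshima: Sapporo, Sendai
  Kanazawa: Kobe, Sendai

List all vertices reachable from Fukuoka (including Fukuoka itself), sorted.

Start at Fukuoka.
Its neighbours: Kobe, Sapporo, Sendai.
Then their neighbours: Hiroshima, Kanazawa.
Nothing further is reachable.

Fukuoka, Hiroshima, Kanazawa, Kobe, Sapporo, Sendai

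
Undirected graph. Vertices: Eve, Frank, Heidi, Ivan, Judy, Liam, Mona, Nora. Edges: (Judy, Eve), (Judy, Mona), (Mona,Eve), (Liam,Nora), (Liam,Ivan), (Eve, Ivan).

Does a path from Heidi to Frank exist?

No

Heidi has no edges, so nothing is reachable from it.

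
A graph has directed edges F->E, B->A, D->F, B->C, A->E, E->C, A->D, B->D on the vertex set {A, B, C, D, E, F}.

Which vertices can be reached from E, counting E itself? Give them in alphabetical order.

Start at E.
Its neighbours: C.
Nothing further is reachable.

C, E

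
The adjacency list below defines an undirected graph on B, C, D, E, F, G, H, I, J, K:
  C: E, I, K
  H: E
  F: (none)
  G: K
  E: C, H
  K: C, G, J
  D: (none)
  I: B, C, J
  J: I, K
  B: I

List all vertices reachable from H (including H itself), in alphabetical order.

Start at H.
Its neighbours: E.
Then their neighbours: C.
Then next layer: I, K.
Then next layer: B, G, J.
Nothing further is reachable.

B, C, E, G, H, I, J, K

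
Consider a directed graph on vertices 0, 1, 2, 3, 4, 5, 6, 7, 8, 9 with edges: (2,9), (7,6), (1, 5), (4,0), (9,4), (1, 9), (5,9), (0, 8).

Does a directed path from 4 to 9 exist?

No

Explore from 4.
Distance 1: reach 0.
Distance 2: reach 8.
The search from 4 is exhausted; no directed path reaches 9.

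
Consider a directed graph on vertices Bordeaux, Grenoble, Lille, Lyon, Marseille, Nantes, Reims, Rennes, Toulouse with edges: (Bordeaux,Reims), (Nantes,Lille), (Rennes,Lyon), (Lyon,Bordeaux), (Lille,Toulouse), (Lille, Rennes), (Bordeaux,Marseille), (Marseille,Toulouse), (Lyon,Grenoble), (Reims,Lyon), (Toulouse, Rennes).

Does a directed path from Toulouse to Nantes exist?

No

Explore from Toulouse.
Distance 1: reach Rennes.
Distance 2: reach Lyon.
Distance 3: reach Bordeaux, Grenoble.
Distance 4: reach Marseille, Reims.
The search from Toulouse is exhausted; no directed path reaches Nantes.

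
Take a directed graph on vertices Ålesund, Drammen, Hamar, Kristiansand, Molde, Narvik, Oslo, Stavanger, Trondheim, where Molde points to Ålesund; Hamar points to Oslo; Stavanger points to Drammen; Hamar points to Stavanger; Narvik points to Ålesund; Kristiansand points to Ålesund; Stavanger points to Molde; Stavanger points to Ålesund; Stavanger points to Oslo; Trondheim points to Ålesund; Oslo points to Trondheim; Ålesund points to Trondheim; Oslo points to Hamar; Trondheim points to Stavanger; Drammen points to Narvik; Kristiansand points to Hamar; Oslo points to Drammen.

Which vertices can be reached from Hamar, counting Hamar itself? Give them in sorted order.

Start at Hamar.
Its neighbours: Oslo, Stavanger.
Then their neighbours: Ålesund, Drammen, Molde, Trondheim.
Then next layer: Narvik.
Nothing further is reachable.

Ålesund, Drammen, Hamar, Molde, Narvik, Oslo, Stavanger, Trondheim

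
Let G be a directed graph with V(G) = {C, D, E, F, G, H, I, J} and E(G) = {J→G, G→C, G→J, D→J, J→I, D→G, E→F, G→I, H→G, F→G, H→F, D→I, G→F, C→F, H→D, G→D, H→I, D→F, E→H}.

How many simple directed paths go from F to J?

2

F→G→D→J
F→G→J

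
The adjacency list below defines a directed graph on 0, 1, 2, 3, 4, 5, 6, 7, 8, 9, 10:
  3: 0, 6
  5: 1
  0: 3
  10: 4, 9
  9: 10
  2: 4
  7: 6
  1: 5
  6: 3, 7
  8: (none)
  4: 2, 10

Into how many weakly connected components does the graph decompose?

4

From 0: component {0, 3, 6, 7}.
From 1: component {1, 5}.
From 2: component {2, 4, 9, 10}.
From 8: component {8}.
That's 4 components.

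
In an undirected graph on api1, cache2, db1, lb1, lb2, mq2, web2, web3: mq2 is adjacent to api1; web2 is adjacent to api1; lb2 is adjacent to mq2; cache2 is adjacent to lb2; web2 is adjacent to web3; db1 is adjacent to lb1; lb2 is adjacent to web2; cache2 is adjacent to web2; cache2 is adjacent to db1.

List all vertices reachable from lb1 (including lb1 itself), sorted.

api1, cache2, db1, lb1, lb2, mq2, web2, web3

Start at lb1.
Its neighbours: db1.
Then their neighbours: cache2.
Then next layer: lb2, web2.
Then next layer: api1, mq2, web3.
Every vertex is now reached.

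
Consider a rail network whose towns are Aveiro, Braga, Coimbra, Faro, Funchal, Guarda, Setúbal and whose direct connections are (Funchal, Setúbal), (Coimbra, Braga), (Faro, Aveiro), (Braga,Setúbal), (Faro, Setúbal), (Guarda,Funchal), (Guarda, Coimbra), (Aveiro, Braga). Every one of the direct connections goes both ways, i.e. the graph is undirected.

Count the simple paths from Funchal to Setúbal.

3

Funchal–Guarda–Coimbra–Braga–Aveiro–Faro–Setúbal
Funchal–Guarda–Coimbra–Braga–Setúbal
Funchal–Setúbal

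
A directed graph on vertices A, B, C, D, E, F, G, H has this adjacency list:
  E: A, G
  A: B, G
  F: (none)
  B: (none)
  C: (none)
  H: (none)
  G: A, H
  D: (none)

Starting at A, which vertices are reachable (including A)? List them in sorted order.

Start at A.
Its neighbours: B, G.
Then their neighbours: H.
Nothing further is reachable.

A, B, G, H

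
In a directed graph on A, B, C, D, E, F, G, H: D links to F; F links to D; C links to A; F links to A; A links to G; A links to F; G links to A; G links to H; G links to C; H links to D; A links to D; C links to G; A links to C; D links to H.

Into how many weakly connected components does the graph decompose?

From A: component {A, C, D, F, G, H}.
From B: component {B}.
From E: component {E}.
That's 3 components.

3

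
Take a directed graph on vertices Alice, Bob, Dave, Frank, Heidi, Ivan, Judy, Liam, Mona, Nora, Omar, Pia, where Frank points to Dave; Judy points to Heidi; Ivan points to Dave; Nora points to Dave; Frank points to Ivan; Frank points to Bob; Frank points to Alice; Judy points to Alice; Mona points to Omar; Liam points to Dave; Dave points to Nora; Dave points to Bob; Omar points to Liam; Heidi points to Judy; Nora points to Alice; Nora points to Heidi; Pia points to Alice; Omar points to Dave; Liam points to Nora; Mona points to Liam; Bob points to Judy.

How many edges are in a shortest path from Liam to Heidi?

2

Distance 0: Liam.
Distance 1: Dave, Nora.
Distance 2: Alice, Bob, Heidi — contains Heidi.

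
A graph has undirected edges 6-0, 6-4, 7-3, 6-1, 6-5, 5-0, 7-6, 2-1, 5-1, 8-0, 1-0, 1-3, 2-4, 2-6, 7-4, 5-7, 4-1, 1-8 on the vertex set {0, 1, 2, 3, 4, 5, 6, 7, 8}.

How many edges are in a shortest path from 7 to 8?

3

Distance 0: 7.
Distance 1: 3, 4, 5, 6.
Distance 2: 0, 1, 2.
Distance 3: 8 — contains 8.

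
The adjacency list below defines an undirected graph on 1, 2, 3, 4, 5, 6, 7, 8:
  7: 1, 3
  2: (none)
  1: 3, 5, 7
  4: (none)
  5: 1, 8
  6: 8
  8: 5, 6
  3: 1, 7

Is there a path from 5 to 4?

Explore from 5.
Distance 1: reach 1, 8.
Distance 2: reach 3, 6, 7.
The search is exhausted without reaching 4; it lies in a different component.

No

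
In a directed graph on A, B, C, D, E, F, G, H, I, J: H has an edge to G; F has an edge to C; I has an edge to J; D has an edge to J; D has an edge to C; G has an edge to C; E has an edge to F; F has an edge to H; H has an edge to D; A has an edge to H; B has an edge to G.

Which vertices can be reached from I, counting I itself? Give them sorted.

Start at I.
Its neighbours: J.
Nothing further is reachable.

I, J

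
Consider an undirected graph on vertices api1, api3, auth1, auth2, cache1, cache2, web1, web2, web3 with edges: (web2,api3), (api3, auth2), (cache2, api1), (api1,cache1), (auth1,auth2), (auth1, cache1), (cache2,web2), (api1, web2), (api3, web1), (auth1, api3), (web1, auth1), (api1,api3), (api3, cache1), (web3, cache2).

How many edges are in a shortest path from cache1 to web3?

3

Distance 0: cache1.
Distance 1: api1, api3, auth1.
Distance 2: auth2, cache2, web1, web2.
Distance 3: web3 — contains web3.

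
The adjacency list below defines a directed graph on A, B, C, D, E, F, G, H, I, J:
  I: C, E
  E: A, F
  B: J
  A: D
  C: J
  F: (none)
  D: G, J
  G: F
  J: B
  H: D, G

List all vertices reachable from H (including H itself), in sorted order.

Start at H.
Its neighbours: D, G.
Then their neighbours: F, J.
Then next layer: B.
Nothing further is reachable.

B, D, F, G, H, J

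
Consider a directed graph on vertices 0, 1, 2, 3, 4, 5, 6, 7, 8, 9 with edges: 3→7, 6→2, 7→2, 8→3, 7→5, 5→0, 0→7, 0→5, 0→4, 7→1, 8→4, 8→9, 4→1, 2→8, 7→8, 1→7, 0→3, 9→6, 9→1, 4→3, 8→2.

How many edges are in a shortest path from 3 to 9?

Distance 0: 3.
Distance 1: 7.
Distance 2: 1, 2, 5, 8.
Distance 3: 0, 4, 9 — contains 9.

3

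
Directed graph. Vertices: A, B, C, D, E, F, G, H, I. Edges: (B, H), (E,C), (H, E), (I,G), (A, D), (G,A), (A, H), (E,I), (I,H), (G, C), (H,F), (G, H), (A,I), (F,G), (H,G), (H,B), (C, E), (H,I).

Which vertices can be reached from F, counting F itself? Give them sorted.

Start at F.
Its neighbours: G.
Then their neighbours: A, C, H.
Then next layer: B, D, E, I.
Every vertex is now reached.

A, B, C, D, E, F, G, H, I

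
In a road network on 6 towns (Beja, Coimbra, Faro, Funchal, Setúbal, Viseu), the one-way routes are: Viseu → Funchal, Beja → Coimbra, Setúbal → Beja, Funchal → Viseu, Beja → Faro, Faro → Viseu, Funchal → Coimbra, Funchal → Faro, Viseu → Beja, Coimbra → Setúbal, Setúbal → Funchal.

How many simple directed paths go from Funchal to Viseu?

3

Funchal→Coimbra→Setúbal→Beja→Faro→Viseu
Funchal→Faro→Viseu
Funchal→Viseu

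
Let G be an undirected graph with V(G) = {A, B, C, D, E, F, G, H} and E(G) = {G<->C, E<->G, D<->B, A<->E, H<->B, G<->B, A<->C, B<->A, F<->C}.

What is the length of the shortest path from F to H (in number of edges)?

4

Distance 0: F.
Distance 1: C.
Distance 2: A, G.
Distance 3: B, E.
Distance 4: D, H — contains H.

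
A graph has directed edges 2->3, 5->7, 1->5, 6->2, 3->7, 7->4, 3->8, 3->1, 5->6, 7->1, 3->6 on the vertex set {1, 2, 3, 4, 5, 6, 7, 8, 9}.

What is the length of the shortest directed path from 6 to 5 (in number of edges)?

4

Distance 0: 6.
Distance 1: 2.
Distance 2: 3.
Distance 3: 1, 7, 8.
Distance 4: 4, 5 — contains 5.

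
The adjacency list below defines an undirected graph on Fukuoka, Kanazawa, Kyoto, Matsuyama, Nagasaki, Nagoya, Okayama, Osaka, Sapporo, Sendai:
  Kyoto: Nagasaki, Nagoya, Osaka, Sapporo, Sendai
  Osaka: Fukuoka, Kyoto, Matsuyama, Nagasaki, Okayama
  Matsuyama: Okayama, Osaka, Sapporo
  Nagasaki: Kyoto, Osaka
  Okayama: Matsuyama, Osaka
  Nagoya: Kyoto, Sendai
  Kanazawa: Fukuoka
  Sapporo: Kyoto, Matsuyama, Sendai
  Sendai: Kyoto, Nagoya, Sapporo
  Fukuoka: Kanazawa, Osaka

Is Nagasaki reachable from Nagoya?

Explore from Nagoya.
Distance 1: reach Kyoto, Sendai.
Distance 2: reach Nagasaki, Osaka, Sapporo.
Found Nagasaki.

Yes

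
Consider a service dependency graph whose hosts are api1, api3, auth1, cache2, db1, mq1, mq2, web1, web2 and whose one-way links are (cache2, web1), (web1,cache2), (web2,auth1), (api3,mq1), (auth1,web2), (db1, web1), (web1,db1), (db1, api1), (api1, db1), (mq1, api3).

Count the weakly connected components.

From api1: component {api1, cache2, db1, web1}.
From api3: component {api3, mq1}.
From auth1: component {auth1, web2}.
From mq2: component {mq2}.
That's 4 components.

4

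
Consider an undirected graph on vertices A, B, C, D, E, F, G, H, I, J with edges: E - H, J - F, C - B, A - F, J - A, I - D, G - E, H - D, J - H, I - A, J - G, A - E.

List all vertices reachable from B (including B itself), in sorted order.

B, C

Start at B.
Its neighbours: C.
Nothing further is reachable.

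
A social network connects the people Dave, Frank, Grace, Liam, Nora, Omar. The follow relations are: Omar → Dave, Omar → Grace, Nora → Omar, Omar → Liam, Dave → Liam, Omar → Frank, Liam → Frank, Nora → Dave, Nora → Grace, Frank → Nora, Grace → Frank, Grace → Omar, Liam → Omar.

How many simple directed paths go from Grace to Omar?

Grace→Frank→Nora→Dave→Liam→Omar
Grace→Frank→Nora→Omar
Grace→Omar

3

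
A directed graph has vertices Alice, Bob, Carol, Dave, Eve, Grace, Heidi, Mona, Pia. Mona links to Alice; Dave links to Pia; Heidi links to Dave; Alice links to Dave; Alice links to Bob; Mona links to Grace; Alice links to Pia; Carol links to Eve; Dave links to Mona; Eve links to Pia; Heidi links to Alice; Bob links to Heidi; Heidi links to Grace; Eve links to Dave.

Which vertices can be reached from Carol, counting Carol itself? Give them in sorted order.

Alice, Bob, Carol, Dave, Eve, Grace, Heidi, Mona, Pia

Start at Carol.
Its neighbours: Eve.
Then their neighbours: Dave, Pia.
Then next layer: Mona.
Then next layer: Alice, Grace.
Then next layer: Bob.
Then next layer: Heidi.
Every vertex is now reached.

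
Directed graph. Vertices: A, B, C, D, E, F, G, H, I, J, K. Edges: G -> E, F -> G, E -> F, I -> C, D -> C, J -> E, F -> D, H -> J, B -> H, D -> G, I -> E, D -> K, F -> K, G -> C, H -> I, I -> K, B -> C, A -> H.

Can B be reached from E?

No

Explore from E.
Distance 1: reach F.
Distance 2: reach D, G, K.
Distance 3: reach C.
The search from E is exhausted; no directed path reaches B.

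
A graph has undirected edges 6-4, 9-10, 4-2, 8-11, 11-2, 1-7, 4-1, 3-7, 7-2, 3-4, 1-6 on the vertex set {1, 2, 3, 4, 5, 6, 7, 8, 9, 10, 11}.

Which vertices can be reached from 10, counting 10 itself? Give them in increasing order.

Start at 10.
Its neighbours: 9.
Nothing further is reachable.

9, 10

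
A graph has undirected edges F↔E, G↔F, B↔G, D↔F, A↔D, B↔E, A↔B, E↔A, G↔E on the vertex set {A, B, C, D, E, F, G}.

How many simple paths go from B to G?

B–A–D–F–E–G
B–A–D–F–G
B–A–E–F–G
B–A–E–G
B–E–A–D–F–G
B–E–F–G
B–E–G
B–G

8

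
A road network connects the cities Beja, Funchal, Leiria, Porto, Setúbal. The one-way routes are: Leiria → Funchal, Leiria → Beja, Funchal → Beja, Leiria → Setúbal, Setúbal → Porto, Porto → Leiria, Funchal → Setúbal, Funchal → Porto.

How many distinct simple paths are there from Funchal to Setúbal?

Funchal→Porto→Leiria→Setúbal
Funchal→Setúbal

2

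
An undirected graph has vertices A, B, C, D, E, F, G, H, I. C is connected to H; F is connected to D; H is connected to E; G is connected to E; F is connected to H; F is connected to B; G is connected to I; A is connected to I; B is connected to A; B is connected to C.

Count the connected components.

1

From A: component {A, B, C, D, E, F, G, H, I}.
That's 1 component.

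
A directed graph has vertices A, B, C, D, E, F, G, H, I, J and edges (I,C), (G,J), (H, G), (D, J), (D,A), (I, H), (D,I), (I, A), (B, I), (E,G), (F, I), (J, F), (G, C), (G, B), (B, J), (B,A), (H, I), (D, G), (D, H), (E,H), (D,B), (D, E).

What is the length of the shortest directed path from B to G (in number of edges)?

3

Distance 0: B.
Distance 1: A, I, J.
Distance 2: C, F, H.
Distance 3: G — contains G.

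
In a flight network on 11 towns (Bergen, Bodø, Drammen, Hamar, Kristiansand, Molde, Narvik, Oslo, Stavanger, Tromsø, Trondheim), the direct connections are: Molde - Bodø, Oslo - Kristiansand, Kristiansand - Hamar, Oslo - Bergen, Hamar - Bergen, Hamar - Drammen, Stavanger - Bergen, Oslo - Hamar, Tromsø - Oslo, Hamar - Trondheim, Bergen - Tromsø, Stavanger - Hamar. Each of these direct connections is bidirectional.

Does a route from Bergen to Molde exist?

Explore from Bergen.
Distance 1: reach Hamar, Oslo, Stavanger, Tromsø.
Distance 2: reach Drammen, Kristiansand, Trondheim.
The search is exhausted without reaching Molde; it lies in a different component.

No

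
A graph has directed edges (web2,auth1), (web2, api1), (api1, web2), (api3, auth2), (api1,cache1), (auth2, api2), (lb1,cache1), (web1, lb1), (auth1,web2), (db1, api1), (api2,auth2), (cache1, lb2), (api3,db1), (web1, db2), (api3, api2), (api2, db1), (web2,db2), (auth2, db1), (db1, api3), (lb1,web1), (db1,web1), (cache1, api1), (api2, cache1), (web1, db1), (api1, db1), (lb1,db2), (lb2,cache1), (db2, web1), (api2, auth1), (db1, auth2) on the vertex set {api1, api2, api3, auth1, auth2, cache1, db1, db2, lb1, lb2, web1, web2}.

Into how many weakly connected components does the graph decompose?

1

From api1: component {api1, api2, api3, auth1, auth2, cache1, db1, db2, lb1, lb2, web1, web2}.
That's 1 component.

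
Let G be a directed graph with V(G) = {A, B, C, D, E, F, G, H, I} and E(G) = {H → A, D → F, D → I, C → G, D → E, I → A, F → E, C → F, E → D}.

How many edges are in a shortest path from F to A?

4

Distance 0: F.
Distance 1: E.
Distance 2: D.
Distance 3: I.
Distance 4: A — contains A.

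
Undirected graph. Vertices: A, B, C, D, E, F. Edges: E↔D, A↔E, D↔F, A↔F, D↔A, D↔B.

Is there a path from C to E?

C has no edges, so nothing is reachable from it.

No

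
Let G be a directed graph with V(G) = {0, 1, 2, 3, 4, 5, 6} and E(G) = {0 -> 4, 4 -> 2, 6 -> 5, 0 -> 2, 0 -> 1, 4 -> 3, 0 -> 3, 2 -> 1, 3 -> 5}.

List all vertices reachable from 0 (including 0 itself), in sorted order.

Start at 0.
Its neighbours: 1, 2, 3, 4.
Then their neighbours: 5.
Nothing further is reachable.

0, 1, 2, 3, 4, 5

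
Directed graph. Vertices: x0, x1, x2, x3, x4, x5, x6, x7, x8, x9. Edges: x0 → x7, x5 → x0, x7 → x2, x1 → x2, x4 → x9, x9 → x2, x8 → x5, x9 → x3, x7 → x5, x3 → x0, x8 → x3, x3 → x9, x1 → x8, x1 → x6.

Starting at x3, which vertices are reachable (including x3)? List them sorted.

Start at x3.
Its neighbours: x0, x9.
Then their neighbours: x2, x7.
Then next layer: x5.
Nothing further is reachable.

x0, x2, x3, x5, x7, x9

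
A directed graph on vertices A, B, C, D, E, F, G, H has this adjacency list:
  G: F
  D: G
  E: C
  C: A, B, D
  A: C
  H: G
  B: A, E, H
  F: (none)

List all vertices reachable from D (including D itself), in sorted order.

Start at D.
Its neighbours: G.
Then their neighbours: F.
Nothing further is reachable.

D, F, G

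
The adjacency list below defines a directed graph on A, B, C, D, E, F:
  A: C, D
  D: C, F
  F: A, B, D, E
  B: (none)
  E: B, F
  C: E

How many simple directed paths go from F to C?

3

F→A→C
F→A→D→C
F→D→C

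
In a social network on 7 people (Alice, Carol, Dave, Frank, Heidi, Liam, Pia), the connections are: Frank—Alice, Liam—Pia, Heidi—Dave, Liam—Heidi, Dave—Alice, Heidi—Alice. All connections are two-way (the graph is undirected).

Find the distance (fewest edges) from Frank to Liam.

3

Distance 0: Frank.
Distance 1: Alice.
Distance 2: Dave, Heidi.
Distance 3: Liam — contains Liam.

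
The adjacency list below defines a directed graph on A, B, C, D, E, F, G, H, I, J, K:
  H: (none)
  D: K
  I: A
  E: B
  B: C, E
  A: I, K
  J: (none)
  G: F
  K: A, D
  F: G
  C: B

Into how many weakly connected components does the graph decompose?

From A: component {A, D, I, K}.
From B: component {B, C, E}.
From F: component {F, G}.
From H: component {H}.
From J: component {J}.
That's 5 components.

5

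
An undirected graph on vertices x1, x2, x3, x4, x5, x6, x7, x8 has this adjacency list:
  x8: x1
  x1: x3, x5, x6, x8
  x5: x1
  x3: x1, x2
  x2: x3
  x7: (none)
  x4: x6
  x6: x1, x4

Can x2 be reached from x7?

x7 has no edges, so nothing is reachable from it.

No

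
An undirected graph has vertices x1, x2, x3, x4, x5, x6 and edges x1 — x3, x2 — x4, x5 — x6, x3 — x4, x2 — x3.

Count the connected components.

2

From x1: component {x1, x2, x3, x4}.
From x5: component {x5, x6}.
That's 2 components.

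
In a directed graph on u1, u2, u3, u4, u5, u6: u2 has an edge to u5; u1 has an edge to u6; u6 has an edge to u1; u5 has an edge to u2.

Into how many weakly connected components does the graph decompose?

From u1: component {u1, u6}.
From u2: component {u2, u5}.
From u3: component {u3}.
From u4: component {u4}.
That's 4 components.

4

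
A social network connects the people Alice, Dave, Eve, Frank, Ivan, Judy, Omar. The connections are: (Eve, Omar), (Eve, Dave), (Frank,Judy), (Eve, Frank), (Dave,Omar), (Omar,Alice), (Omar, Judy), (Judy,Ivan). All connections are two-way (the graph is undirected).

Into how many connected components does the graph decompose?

1

From Alice: component {Alice, Dave, Eve, Frank, Ivan, Judy, Omar}.
That's 1 component.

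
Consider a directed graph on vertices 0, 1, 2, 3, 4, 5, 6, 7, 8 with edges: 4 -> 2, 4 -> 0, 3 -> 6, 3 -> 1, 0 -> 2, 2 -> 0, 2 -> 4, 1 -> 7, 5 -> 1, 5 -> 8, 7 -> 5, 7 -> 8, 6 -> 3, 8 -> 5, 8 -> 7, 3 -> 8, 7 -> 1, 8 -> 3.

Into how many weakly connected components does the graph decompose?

From 0: component {0, 2, 4}.
From 1: component {1, 3, 5, 6, 7, 8}.
That's 2 components.

2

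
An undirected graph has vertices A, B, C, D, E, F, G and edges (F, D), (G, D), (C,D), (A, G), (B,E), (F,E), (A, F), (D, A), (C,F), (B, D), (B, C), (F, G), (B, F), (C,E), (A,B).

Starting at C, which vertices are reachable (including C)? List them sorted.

A, B, C, D, E, F, G

Start at C.
Its neighbours: B, D, E, F.
Then their neighbours: A, G.
Every vertex is now reached.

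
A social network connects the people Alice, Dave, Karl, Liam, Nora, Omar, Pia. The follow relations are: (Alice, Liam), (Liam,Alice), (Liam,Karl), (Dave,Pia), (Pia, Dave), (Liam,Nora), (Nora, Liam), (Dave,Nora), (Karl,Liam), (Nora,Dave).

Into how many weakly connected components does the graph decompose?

From Alice: component {Alice, Dave, Karl, Liam, Nora, Pia}.
From Omar: component {Omar}.
That's 2 components.

2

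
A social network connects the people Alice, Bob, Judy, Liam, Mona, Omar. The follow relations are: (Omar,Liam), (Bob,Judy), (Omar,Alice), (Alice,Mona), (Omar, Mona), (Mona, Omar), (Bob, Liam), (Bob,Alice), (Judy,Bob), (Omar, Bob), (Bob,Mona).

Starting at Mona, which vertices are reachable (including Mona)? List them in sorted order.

Start at Mona.
Its neighbours: Omar.
Then their neighbours: Alice, Bob, Liam.
Then next layer: Judy.
Every vertex is now reached.

Alice, Bob, Judy, Liam, Mona, Omar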